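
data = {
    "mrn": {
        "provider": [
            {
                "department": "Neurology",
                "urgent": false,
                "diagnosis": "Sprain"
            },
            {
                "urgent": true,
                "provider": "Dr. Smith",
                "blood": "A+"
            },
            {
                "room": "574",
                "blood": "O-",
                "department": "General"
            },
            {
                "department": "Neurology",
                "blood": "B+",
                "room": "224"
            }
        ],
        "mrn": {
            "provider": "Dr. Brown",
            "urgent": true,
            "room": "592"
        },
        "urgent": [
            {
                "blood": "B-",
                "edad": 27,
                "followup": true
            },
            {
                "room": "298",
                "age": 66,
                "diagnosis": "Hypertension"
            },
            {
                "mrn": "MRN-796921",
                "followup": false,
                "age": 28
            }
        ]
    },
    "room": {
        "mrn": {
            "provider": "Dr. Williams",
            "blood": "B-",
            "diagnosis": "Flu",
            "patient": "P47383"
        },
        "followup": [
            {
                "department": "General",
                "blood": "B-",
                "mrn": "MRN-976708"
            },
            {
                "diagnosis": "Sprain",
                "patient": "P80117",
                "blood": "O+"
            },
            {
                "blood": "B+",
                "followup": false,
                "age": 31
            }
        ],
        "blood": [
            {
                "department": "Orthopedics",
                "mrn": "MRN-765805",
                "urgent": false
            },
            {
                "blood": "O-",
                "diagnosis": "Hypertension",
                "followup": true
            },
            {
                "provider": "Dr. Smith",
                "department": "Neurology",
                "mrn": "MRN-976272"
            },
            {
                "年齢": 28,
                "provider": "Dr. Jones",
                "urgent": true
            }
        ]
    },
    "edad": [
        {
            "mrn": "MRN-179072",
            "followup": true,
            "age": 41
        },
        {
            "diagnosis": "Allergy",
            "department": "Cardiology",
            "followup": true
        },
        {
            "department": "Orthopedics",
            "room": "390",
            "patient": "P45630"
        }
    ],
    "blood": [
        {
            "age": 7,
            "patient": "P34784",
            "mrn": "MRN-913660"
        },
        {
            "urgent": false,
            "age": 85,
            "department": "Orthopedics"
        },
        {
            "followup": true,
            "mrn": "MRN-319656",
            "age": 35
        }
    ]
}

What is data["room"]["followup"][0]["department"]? "General"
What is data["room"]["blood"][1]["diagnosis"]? "Hypertension"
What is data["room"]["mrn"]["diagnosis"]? "Flu"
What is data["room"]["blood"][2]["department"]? "Neurology"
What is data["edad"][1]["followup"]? True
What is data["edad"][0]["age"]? 41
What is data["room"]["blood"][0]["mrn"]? "MRN-765805"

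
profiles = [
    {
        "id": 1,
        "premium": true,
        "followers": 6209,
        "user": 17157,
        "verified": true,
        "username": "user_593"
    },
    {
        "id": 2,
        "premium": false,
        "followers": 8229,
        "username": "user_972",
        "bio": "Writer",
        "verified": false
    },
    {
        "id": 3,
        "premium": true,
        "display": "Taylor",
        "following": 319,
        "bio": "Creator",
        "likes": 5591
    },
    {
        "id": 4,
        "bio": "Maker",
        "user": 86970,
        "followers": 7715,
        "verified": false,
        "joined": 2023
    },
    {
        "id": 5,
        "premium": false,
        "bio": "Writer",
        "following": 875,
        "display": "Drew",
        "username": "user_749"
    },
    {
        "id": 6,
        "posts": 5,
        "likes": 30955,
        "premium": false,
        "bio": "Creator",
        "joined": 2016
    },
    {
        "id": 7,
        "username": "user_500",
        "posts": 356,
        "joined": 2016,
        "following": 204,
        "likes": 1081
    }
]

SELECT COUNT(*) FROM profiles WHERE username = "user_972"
1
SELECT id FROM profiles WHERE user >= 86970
[4]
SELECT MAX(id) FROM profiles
7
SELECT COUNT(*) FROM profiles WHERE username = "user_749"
1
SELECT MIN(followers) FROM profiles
6209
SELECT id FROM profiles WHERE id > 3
[4, 5, 6, 7]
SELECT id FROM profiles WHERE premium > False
[1, 3]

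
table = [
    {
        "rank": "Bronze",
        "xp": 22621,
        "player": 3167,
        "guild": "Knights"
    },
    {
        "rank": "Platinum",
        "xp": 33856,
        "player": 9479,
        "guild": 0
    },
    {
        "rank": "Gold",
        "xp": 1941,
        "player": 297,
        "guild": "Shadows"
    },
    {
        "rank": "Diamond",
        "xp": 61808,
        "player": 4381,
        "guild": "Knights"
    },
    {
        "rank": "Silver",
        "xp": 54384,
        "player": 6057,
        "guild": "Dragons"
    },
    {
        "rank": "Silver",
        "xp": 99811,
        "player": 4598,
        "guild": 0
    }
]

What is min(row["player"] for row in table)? 297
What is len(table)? 6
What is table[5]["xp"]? 99811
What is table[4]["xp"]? 54384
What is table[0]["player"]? 3167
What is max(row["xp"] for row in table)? 99811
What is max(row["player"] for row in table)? 9479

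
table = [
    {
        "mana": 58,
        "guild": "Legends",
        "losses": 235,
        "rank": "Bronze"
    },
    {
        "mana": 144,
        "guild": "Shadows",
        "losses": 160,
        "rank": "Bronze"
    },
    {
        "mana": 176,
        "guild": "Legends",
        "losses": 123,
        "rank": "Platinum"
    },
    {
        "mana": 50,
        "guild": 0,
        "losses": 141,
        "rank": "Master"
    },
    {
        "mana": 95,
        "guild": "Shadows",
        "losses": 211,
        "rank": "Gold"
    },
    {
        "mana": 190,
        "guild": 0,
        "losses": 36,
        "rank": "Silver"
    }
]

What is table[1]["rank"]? "Bronze"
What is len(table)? 6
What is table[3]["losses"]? 141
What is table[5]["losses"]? 36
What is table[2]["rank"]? "Platinum"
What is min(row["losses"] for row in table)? 36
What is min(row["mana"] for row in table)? 50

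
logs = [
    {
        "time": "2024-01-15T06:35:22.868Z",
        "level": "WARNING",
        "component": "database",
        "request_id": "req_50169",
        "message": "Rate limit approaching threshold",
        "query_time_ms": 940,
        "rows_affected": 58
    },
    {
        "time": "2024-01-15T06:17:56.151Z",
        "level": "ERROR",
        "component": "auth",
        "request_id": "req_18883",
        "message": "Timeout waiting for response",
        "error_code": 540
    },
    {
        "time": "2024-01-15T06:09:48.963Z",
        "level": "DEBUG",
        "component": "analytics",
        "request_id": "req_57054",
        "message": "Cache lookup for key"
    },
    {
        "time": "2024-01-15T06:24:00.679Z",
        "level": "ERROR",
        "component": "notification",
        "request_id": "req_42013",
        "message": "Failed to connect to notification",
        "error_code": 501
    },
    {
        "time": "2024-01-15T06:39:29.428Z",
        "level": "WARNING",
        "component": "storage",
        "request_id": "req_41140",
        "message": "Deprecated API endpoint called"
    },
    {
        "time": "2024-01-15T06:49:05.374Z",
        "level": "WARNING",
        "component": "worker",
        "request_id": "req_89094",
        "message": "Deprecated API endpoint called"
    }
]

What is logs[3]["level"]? "ERROR"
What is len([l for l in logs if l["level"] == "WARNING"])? 3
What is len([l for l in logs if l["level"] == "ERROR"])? 2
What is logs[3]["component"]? "notification"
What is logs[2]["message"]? "Cache lookup for key"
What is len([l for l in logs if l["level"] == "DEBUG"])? 1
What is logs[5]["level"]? "WARNING"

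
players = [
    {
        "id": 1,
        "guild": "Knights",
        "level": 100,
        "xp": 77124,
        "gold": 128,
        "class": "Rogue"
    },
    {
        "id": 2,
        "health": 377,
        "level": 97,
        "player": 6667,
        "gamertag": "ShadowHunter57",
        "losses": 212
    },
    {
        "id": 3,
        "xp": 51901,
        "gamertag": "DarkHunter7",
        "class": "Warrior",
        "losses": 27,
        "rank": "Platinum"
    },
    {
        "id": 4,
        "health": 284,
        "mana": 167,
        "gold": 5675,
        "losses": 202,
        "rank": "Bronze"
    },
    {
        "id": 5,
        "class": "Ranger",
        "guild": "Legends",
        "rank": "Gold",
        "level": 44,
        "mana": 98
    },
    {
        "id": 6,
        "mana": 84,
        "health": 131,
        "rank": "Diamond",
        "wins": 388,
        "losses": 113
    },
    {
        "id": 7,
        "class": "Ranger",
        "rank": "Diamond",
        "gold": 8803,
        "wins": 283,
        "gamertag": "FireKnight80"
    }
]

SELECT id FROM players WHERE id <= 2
[1, 2]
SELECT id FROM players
[1, 2, 3, 4, 5, 6, 7]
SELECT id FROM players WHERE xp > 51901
[1]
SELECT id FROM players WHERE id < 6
[1, 2, 3, 4, 5]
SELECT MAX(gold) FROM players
8803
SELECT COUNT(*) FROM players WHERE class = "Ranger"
2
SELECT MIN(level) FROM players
44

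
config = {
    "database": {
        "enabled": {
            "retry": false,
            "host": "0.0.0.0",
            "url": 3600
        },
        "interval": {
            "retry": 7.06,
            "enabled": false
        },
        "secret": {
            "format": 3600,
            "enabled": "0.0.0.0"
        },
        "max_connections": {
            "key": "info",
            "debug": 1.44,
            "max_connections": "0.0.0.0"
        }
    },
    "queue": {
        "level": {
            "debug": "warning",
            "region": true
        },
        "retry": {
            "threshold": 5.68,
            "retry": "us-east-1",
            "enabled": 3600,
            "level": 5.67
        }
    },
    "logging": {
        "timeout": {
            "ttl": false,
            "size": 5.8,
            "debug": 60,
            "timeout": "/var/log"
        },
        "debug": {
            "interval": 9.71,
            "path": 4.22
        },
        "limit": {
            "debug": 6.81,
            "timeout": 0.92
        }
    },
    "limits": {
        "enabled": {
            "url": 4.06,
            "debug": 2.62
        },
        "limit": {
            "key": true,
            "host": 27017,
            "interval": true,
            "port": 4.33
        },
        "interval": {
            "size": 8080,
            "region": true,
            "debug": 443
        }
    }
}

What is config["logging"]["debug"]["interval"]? 9.71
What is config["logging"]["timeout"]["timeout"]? "/var/log"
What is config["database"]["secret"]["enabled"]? "0.0.0.0"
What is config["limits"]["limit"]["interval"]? True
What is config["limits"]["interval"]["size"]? 8080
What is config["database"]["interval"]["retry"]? 7.06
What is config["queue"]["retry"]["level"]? 5.67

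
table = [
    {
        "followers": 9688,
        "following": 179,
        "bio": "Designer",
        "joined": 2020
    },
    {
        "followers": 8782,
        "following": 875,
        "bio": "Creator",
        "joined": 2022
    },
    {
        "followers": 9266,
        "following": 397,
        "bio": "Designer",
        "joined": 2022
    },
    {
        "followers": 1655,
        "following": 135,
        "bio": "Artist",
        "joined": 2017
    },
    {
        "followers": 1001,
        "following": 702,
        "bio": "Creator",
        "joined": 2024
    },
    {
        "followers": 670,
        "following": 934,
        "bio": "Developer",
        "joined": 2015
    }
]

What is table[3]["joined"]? 2017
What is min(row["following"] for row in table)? 135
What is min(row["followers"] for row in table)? 670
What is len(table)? 6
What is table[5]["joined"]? 2015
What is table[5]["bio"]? "Developer"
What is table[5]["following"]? 934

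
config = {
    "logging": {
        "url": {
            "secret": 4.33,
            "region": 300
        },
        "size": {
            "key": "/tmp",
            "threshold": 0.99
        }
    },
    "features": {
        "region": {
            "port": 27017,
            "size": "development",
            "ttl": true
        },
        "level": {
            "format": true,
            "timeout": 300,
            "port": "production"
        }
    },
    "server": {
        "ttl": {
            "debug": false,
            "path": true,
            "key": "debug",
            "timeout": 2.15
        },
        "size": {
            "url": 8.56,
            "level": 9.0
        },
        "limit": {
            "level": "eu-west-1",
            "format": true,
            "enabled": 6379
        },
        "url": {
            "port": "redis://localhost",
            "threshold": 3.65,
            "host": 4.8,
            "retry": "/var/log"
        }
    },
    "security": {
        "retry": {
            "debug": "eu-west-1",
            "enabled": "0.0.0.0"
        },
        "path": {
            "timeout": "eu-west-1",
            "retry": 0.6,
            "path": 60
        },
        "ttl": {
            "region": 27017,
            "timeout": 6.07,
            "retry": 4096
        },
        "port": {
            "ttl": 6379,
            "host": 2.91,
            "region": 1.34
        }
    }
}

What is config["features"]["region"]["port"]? 27017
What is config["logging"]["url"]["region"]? 300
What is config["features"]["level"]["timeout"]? 300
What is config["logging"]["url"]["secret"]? 4.33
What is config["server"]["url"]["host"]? 4.8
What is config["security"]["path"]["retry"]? 0.6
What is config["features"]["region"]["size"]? "development"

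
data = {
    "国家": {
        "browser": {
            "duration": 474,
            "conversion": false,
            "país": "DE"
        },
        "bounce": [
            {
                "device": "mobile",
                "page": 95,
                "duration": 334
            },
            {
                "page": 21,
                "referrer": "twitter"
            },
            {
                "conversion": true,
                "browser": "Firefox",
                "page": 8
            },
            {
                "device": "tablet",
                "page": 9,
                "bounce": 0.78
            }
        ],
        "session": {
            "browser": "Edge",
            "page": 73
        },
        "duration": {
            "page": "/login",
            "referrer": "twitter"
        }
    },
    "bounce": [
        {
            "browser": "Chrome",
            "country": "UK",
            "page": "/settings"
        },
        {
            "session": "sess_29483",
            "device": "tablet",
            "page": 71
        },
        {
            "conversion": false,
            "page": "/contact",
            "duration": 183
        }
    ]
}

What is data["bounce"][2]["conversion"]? False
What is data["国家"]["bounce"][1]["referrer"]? "twitter"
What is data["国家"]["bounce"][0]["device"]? "mobile"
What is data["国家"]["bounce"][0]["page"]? 95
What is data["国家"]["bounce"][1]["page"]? 21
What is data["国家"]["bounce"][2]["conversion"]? True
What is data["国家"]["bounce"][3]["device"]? "tablet"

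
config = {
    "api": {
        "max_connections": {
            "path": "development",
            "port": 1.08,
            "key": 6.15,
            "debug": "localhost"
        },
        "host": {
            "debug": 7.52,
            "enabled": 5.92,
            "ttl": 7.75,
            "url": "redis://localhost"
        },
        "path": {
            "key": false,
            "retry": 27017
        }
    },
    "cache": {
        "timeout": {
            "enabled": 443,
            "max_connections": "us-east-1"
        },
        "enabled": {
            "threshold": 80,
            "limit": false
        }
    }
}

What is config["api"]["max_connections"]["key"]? 6.15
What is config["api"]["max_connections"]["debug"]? "localhost"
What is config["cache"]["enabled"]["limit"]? False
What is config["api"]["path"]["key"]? False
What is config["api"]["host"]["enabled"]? 5.92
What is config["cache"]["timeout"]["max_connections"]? "us-east-1"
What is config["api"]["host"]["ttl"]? 7.75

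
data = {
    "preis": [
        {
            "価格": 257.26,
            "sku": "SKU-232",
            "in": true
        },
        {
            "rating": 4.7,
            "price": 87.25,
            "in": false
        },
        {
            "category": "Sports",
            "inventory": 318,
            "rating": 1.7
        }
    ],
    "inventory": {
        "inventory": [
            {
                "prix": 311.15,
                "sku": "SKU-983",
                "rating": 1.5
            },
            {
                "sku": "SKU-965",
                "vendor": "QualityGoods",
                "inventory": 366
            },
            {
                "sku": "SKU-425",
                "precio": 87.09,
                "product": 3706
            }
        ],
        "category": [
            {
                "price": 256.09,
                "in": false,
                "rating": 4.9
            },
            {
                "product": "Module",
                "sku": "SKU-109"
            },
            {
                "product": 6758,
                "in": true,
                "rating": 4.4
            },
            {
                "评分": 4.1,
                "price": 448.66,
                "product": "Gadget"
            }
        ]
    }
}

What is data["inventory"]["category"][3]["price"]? 448.66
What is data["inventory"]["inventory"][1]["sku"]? "SKU-965"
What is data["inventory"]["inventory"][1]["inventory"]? 366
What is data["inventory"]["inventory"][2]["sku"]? "SKU-425"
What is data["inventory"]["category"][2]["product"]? 6758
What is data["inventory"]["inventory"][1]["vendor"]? "QualityGoods"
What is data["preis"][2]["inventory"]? 318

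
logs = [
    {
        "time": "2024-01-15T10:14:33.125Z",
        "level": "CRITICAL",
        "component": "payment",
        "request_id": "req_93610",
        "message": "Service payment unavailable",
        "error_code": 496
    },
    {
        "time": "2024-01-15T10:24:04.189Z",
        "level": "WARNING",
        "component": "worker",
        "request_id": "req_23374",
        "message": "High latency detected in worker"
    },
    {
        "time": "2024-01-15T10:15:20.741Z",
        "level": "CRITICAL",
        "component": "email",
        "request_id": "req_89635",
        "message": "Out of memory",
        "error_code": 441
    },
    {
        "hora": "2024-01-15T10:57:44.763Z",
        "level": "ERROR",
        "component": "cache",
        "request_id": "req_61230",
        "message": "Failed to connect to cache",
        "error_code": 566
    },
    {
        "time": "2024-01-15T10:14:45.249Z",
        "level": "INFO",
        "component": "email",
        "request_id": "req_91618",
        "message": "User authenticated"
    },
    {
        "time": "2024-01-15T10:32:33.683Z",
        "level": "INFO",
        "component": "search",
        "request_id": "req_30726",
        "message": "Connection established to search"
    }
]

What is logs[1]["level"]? "WARNING"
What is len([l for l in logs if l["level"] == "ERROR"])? 1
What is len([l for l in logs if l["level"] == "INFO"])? 2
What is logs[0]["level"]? "CRITICAL"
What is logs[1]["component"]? "worker"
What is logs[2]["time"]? "2024-01-15T10:15:20.741Z"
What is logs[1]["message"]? "High latency detected in worker"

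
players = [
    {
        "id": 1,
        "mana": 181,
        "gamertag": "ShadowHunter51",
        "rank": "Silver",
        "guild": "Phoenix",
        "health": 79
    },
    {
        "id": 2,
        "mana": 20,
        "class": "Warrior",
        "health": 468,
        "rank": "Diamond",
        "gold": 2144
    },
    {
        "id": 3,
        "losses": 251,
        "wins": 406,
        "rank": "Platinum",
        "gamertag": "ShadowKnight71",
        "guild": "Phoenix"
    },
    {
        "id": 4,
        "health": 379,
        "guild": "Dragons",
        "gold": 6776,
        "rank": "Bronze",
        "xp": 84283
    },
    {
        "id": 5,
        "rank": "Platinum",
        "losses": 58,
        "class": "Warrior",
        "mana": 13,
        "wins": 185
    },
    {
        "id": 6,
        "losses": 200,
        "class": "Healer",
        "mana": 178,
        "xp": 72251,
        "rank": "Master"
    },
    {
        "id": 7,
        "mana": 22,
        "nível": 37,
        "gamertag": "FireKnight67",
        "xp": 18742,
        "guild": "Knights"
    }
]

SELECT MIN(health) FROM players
79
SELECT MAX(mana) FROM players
181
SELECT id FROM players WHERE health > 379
[2]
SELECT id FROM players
[1, 2, 3, 4, 5, 6, 7]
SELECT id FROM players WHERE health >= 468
[2]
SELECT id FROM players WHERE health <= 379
[1, 4]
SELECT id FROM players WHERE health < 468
[1, 4]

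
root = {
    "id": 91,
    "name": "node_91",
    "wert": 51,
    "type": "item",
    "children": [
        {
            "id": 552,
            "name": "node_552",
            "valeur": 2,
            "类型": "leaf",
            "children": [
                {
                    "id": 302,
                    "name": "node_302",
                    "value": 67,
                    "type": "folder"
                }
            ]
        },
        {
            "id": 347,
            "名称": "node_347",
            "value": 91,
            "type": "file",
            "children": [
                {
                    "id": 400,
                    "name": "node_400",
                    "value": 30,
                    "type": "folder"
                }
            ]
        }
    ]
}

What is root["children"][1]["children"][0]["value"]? 30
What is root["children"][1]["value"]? 91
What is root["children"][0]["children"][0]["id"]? 302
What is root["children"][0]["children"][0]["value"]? 67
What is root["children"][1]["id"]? 347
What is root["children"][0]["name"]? "node_552"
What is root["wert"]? 51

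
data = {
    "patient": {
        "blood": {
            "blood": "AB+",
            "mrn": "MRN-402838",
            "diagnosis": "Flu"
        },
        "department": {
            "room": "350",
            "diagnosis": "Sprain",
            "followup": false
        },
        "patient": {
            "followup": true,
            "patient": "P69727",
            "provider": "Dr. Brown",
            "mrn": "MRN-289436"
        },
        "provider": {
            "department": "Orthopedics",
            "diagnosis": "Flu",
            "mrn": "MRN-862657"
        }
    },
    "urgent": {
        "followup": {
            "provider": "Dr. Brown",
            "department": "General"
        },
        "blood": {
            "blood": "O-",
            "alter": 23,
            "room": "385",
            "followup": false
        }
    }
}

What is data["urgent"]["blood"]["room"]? "385"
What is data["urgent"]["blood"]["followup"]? False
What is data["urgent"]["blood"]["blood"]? "O-"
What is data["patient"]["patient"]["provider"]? "Dr. Brown"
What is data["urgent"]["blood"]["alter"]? 23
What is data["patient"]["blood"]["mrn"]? "MRN-402838"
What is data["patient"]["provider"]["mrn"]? "MRN-862657"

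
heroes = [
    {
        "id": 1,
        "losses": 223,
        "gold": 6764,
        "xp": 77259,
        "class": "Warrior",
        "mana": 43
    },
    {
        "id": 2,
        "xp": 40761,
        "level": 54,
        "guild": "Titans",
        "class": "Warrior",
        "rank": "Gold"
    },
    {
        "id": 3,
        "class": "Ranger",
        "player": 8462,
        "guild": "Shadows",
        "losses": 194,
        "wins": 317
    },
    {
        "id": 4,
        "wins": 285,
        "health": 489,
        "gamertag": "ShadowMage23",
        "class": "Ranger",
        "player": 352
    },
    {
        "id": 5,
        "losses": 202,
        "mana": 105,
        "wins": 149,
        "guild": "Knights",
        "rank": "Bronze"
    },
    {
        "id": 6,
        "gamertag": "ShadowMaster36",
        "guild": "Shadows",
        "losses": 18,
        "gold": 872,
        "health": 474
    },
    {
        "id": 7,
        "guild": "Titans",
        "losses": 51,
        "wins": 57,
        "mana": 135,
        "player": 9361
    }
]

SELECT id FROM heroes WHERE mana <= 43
[1]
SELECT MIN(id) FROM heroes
1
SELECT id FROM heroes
[1, 2, 3, 4, 5, 6, 7]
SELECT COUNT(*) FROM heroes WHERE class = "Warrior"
2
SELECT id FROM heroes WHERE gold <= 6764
[1, 6]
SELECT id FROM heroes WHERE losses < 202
[3, 6, 7]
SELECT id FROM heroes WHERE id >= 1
[1, 2, 3, 4, 5, 6, 7]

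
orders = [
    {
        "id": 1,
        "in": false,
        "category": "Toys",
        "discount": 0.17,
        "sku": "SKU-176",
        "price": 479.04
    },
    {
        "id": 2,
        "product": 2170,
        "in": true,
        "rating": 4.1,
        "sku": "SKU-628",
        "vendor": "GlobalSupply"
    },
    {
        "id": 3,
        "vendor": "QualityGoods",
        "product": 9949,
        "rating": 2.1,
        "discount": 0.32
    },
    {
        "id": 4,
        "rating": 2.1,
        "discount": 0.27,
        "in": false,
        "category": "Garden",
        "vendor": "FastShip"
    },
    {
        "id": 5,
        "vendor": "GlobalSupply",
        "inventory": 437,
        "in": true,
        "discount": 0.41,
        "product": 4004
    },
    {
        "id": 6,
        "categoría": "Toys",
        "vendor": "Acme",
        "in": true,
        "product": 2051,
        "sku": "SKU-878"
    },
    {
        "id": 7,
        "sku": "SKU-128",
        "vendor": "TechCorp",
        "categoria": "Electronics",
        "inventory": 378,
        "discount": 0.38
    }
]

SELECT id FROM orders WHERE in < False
[]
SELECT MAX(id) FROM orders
7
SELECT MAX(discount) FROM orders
0.41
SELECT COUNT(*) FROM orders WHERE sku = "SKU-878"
1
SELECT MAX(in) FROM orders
True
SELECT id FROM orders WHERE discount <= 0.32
[1, 3, 4]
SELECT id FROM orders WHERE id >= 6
[6, 7]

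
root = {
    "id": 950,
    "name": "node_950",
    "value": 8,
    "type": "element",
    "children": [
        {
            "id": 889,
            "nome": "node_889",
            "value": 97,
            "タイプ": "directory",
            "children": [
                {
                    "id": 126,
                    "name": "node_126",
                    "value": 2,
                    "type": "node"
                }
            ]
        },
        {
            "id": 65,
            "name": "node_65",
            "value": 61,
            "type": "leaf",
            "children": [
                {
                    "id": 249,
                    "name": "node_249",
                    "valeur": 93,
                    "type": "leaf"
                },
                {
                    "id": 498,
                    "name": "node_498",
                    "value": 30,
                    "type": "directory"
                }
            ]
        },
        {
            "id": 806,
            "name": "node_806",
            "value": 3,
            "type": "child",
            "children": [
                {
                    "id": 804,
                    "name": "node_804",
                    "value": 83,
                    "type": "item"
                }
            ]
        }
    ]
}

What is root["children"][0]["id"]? 889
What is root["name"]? "node_950"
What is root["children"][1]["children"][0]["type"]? "leaf"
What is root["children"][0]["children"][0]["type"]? "node"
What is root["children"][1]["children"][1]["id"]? 498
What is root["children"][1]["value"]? 61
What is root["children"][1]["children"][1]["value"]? 30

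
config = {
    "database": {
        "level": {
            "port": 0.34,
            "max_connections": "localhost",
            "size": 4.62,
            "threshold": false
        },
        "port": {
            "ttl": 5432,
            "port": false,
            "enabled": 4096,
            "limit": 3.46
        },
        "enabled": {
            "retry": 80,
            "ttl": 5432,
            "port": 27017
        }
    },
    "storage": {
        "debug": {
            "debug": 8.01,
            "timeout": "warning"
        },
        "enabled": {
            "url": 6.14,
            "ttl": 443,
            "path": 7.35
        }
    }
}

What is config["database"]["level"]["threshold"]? False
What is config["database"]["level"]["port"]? 0.34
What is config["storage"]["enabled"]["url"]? 6.14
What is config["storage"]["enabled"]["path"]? 7.35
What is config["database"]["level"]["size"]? 4.62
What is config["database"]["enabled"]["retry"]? 80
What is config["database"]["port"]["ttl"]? 5432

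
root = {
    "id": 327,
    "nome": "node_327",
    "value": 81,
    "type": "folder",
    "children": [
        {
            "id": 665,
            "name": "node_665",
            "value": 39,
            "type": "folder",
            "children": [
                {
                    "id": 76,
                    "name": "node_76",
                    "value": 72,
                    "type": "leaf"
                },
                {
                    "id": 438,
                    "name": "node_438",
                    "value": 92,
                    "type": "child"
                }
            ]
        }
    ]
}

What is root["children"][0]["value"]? 39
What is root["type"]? "folder"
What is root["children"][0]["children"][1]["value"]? 92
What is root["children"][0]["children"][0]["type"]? "leaf"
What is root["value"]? 81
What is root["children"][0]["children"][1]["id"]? 438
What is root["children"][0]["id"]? 665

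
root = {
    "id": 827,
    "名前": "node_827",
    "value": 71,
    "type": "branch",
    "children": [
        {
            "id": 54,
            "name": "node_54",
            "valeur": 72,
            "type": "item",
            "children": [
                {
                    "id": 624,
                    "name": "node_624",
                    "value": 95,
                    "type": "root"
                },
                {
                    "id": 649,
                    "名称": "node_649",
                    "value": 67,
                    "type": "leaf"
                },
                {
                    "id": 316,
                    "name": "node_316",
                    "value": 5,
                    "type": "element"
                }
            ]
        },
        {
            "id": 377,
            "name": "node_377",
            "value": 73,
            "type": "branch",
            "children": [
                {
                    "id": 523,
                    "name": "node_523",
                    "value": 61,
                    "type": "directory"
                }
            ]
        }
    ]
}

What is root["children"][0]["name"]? "node_54"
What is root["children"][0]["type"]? "item"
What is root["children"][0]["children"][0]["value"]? 95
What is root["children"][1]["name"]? "node_377"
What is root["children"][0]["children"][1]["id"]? 649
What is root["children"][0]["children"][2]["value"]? 5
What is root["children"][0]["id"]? 54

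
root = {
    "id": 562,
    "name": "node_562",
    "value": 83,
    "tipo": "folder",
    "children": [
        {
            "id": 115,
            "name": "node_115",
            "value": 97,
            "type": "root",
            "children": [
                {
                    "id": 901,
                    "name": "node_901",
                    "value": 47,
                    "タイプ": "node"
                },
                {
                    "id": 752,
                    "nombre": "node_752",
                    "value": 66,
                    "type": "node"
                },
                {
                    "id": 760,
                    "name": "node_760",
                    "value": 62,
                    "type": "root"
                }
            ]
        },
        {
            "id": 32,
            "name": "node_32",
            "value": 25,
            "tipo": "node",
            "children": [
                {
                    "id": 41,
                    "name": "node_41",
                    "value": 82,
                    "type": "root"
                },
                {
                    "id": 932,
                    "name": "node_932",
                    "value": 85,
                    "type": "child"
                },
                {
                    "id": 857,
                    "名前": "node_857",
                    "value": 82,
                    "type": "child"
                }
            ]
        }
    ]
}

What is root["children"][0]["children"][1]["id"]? 752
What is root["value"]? 83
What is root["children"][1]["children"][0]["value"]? 82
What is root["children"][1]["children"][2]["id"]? 857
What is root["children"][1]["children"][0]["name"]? "node_41"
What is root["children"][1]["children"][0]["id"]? 41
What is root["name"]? "node_562"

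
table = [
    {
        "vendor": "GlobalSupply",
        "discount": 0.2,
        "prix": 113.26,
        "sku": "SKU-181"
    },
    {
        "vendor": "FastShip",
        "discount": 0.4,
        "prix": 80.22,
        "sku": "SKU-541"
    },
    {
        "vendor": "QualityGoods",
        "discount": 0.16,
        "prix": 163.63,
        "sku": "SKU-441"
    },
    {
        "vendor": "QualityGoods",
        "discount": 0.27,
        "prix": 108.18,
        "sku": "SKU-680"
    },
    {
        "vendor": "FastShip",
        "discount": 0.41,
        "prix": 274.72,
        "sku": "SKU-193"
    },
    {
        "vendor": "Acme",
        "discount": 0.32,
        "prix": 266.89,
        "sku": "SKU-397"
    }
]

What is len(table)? 6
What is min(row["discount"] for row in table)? 0.16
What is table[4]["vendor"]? "FastShip"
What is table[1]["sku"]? "SKU-541"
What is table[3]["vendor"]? "QualityGoods"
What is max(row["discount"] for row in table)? 0.41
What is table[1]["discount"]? 0.4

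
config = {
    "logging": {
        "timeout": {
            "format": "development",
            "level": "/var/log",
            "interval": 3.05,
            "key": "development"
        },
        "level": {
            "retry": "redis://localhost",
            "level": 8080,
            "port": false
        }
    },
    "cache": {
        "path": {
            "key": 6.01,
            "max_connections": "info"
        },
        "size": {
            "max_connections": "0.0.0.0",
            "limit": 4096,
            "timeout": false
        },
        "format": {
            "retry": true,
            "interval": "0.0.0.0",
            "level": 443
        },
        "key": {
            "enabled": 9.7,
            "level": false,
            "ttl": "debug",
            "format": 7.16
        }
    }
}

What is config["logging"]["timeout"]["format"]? "development"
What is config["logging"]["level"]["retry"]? "redis://localhost"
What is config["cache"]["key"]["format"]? 7.16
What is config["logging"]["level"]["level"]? 8080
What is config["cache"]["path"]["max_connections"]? "info"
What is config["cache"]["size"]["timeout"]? False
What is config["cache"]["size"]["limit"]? 4096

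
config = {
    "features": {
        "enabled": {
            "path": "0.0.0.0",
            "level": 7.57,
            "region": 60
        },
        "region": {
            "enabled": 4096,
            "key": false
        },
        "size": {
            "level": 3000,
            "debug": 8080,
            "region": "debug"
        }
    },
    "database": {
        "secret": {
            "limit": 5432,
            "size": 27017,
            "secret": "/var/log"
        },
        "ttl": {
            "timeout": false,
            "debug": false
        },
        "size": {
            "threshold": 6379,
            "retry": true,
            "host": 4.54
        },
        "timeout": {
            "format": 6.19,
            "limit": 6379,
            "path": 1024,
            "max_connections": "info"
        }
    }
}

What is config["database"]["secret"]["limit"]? 5432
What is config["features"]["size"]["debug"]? 8080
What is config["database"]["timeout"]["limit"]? 6379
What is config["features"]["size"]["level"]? 3000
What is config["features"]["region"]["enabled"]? 4096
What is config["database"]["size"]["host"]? 4.54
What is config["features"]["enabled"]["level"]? 7.57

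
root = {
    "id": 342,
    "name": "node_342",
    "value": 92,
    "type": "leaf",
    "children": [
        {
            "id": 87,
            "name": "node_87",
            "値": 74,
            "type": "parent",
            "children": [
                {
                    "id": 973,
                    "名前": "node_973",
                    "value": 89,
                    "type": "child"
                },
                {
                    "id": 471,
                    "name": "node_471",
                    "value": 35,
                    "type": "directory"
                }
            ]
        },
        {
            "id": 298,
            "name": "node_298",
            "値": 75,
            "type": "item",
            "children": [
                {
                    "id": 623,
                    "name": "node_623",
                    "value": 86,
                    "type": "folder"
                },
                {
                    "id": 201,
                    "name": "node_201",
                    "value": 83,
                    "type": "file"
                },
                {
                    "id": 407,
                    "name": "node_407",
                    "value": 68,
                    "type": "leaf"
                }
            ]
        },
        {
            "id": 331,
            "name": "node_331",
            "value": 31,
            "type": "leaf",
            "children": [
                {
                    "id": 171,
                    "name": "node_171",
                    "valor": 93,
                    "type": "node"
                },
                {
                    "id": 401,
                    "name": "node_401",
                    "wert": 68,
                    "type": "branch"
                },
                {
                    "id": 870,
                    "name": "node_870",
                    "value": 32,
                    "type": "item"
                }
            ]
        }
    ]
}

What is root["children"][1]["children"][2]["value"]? 68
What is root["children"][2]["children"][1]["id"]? 401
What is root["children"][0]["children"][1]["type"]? "directory"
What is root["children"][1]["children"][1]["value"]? 83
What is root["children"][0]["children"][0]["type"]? "child"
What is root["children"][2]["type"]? "leaf"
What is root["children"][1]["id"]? 298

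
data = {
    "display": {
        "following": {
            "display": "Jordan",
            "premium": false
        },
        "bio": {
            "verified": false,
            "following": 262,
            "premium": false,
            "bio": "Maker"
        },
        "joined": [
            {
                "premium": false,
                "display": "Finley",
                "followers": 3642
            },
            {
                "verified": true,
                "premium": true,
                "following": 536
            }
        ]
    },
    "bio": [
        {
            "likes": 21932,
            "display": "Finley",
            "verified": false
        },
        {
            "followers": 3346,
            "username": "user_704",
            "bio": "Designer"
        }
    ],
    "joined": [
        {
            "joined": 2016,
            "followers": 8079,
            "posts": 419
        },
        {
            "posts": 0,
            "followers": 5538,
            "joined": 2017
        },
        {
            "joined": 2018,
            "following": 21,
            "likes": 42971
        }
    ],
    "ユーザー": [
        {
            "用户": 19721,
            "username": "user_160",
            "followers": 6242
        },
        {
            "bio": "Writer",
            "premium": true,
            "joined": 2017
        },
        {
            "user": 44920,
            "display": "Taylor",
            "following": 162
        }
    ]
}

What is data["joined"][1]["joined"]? 2017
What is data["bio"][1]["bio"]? "Designer"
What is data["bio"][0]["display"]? "Finley"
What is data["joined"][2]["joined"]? 2018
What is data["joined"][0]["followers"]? 8079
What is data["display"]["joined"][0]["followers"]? 3642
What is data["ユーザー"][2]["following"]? 162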